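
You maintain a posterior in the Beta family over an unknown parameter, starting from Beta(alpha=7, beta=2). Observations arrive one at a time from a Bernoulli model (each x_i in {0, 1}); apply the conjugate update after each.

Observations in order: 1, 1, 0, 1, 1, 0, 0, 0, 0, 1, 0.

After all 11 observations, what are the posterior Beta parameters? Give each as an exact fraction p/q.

obs 1: x=1 → posterior Beta(8, 2)
obs 2: x=1 → posterior Beta(9, 2)
obs 3: x=0 → posterior Beta(9, 3)
obs 4: x=1 → posterior Beta(10, 3)
obs 5: x=1 → posterior Beta(11, 3)
obs 6: x=0 → posterior Beta(11, 4)
obs 7: x=0 → posterior Beta(11, 5)
obs 8: x=0 → posterior Beta(11, 6)
obs 9: x=0 → posterior Beta(11, 7)
obs 10: x=1 → posterior Beta(12, 7)
obs 11: x=0 → posterior Beta(12, 8)

alpha=12, beta=8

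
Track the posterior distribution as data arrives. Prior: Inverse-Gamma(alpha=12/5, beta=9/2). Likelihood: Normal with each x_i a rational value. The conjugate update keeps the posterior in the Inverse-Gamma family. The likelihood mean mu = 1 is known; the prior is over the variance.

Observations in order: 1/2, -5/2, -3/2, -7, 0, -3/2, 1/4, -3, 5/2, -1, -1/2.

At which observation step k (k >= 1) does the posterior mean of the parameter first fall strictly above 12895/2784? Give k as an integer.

k = 3

obs 1: x=1/2 → posterior Inverse-Gamma(29/10, 37/8)
obs 2: x=-5/2 → posterior Inverse-Gamma(17/5, 43/4)
obs 3: x=-3/2 → posterior Inverse-Gamma(39/10, 111/8)
obs 4: x=-7 → posterior Inverse-Gamma(22/5, 367/8)
obs 5: x=0 → posterior Inverse-Gamma(49/10, 371/8)
obs 6: x=-3/2 → posterior Inverse-Gamma(27/5, 99/2)
obs 7: x=1/4 → posterior Inverse-Gamma(59/10, 1593/32)
obs 8: x=-3 → posterior Inverse-Gamma(32/5, 1849/32)
obs 9: x=5/2 → posterior Inverse-Gamma(69/10, 1885/32)
obs 10: x=-1 → posterior Inverse-Gamma(37/5, 1949/32)
obs 11: x=-1/2 → posterior Inverse-Gamma(79/10, 1985/32)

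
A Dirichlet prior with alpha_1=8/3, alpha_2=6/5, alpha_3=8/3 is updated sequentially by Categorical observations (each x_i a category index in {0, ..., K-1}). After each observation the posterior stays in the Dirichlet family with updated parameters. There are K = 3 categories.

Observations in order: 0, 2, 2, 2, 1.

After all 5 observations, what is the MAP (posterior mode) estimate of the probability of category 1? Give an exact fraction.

9/64

obs 1: x=0 → posterior Dirichlet(11/3, 6/5, 8/3)
obs 2: x=2 → posterior Dirichlet(11/3, 6/5, 11/3)
obs 3: x=2 → posterior Dirichlet(11/3, 6/5, 14/3)
obs 4: x=2 → posterior Dirichlet(11/3, 6/5, 17/3)
obs 5: x=1 → posterior Dirichlet(11/3, 11/5, 17/3)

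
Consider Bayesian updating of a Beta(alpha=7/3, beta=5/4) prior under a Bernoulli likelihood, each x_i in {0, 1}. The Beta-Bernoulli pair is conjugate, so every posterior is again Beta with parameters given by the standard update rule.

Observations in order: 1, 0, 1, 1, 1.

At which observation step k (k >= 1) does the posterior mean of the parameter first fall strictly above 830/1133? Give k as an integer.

k = 5

obs 1: x=1 → posterior Beta(10/3, 5/4)
obs 2: x=0 → posterior Beta(10/3, 9/4)
obs 3: x=1 → posterior Beta(13/3, 9/4)
obs 4: x=1 → posterior Beta(16/3, 9/4)
obs 5: x=1 → posterior Beta(19/3, 9/4)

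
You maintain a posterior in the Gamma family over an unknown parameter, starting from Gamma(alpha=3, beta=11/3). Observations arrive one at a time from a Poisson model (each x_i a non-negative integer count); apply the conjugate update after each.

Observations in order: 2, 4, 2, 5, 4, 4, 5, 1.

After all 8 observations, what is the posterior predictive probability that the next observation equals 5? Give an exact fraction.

88709914199904782398292080030065961182117462158203125/1225479071726010057566278398882995629733160091702525952

obs 1: x=2 → posterior Gamma(5, 14/3)
obs 2: x=4 → posterior Gamma(9, 17/3)
obs 3: x=2 → posterior Gamma(11, 20/3)
obs 4: x=5 → posterior Gamma(16, 23/3)
obs 5: x=4 → posterior Gamma(20, 26/3)
obs 6: x=4 → posterior Gamma(24, 29/3)
obs 7: x=5 → posterior Gamma(29, 32/3)
obs 8: x=1 → posterior Gamma(30, 35/3)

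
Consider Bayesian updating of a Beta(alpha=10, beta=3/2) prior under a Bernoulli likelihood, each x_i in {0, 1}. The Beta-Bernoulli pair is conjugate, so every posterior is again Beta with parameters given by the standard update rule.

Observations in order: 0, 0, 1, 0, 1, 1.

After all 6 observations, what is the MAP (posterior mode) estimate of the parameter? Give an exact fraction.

24/31

obs 1: x=0 → posterior Beta(10, 5/2)
obs 2: x=0 → posterior Beta(10, 7/2)
obs 3: x=1 → posterior Beta(11, 7/2)
obs 4: x=0 → posterior Beta(11, 9/2)
obs 5: x=1 → posterior Beta(12, 9/2)
obs 6: x=1 → posterior Beta(13, 9/2)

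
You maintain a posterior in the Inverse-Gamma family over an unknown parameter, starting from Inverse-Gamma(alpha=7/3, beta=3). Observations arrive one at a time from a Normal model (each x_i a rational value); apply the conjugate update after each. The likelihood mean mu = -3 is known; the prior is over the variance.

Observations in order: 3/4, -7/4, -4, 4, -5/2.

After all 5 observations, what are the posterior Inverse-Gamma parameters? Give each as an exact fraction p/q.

alpha=29/6, beta=575/16

obs 1: x=3/4 → posterior Inverse-Gamma(17/6, 321/32)
obs 2: x=-7/4 → posterior Inverse-Gamma(10/3, 173/16)
obs 3: x=-4 → posterior Inverse-Gamma(23/6, 181/16)
obs 4: x=4 → posterior Inverse-Gamma(13/3, 573/16)
obs 5: x=-5/2 → posterior Inverse-Gamma(29/6, 575/16)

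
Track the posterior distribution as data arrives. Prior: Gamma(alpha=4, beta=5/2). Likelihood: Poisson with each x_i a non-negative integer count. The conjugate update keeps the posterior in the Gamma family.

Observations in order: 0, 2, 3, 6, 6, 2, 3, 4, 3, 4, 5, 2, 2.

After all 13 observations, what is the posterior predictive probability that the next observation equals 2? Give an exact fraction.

obs 1: x=0 → posterior Gamma(4, 7/2)
obs 2: x=2 → posterior Gamma(6, 9/2)
obs 3: x=3 → posterior Gamma(9, 11/2)
obs 4: x=6 → posterior Gamma(15, 13/2)
obs 5: x=6 → posterior Gamma(21, 15/2)
obs 6: x=2 → posterior Gamma(23, 17/2)
obs 7: x=3 → posterior Gamma(26, 19/2)
obs 8: x=4 → posterior Gamma(30, 21/2)
obs 9: x=3 → posterior Gamma(33, 23/2)
obs 10: x=4 → posterior Gamma(37, 25/2)
obs 11: x=5 → posterior Gamma(42, 27/2)
obs 12: x=2 → posterior Gamma(44, 29/2)
obs 13: x=2 → posterior Gamma(46, 31/2)

1731903148166989696935431193179608212568109506877172796494083820056617444/7738719656176637865585711108188299507866081632238837778123205228883453441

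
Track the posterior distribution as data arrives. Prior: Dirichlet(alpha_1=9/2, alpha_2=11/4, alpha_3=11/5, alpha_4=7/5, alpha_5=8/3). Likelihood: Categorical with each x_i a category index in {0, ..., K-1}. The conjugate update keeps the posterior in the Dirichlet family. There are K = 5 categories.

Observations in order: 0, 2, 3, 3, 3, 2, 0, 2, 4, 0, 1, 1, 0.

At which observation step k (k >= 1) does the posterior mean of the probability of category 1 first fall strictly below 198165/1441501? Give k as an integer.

k = 7

obs 1: x=0 → posterior Dirichlet(11/2, 11/4, 11/5, 7/5, 8/3)
obs 2: x=2 → posterior Dirichlet(11/2, 11/4, 16/5, 7/5, 8/3)
obs 3: x=3 → posterior Dirichlet(11/2, 11/4, 16/5, 12/5, 8/3)
obs 4: x=3 → posterior Dirichlet(11/2, 11/4, 16/5, 17/5, 8/3)
obs 5: x=3 → posterior Dirichlet(11/2, 11/4, 16/5, 22/5, 8/3)
obs 6: x=2 → posterior Dirichlet(11/2, 11/4, 21/5, 22/5, 8/3)
obs 7: x=0 → posterior Dirichlet(13/2, 11/4, 21/5, 22/5, 8/3)
obs 8: x=2 → posterior Dirichlet(13/2, 11/4, 26/5, 22/5, 8/3)
obs 9: x=4 → posterior Dirichlet(13/2, 11/4, 26/5, 22/5, 11/3)
obs 10: x=0 → posterior Dirichlet(15/2, 11/4, 26/5, 22/5, 11/3)
obs 11: x=1 → posterior Dirichlet(15/2, 15/4, 26/5, 22/5, 11/3)
obs 12: x=1 → posterior Dirichlet(15/2, 19/4, 26/5, 22/5, 11/3)
obs 13: x=0 → posterior Dirichlet(17/2, 19/4, 26/5, 22/5, 11/3)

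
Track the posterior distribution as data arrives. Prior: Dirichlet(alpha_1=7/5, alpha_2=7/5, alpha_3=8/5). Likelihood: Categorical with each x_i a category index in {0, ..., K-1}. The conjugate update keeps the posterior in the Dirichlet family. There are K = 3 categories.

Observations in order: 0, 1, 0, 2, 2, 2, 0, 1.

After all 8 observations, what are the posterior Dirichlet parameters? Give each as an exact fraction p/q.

obs 1: x=0 → posterior Dirichlet(12/5, 7/5, 8/5)
obs 2: x=1 → posterior Dirichlet(12/5, 12/5, 8/5)
obs 3: x=0 → posterior Dirichlet(17/5, 12/5, 8/5)
obs 4: x=2 → posterior Dirichlet(17/5, 12/5, 13/5)
obs 5: x=2 → posterior Dirichlet(17/5, 12/5, 18/5)
obs 6: x=2 → posterior Dirichlet(17/5, 12/5, 23/5)
obs 7: x=0 → posterior Dirichlet(22/5, 12/5, 23/5)
obs 8: x=1 → posterior Dirichlet(22/5, 17/5, 23/5)

alpha_1=22/5, alpha_2=17/5, alpha_3=23/5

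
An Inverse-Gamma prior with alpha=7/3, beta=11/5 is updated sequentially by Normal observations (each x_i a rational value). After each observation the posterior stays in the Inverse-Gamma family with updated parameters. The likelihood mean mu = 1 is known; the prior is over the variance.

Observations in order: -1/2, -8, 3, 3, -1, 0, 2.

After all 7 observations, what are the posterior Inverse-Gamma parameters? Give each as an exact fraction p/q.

obs 1: x=-1/2 → posterior Inverse-Gamma(17/6, 133/40)
obs 2: x=-8 → posterior Inverse-Gamma(10/3, 1753/40)
obs 3: x=3 → posterior Inverse-Gamma(23/6, 1833/40)
obs 4: x=3 → posterior Inverse-Gamma(13/3, 1913/40)
obs 5: x=-1 → posterior Inverse-Gamma(29/6, 1993/40)
obs 6: x=0 → posterior Inverse-Gamma(16/3, 2013/40)
obs 7: x=2 → posterior Inverse-Gamma(35/6, 2033/40)

alpha=35/6, beta=2033/40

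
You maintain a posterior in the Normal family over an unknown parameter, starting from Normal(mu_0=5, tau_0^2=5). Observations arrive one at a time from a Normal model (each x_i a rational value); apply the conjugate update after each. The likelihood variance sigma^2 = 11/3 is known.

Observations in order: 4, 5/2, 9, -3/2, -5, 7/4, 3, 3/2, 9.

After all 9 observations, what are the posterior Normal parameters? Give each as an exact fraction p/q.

obs 1: x=4 → posterior Normal(115/26, 55/26)
obs 2: x=5/2 → posterior Normal(305/82, 55/41)
obs 3: x=9 → posterior Normal(575/112, 55/56)
obs 4: x=-3/2 → posterior Normal(265/71, 55/71)
obs 5: x=-5 → posterior Normal(95/43, 55/86)
obs 6: x=7/4 → posterior Normal(865/404, 55/101)
obs 7: x=3 → posterior Normal(1045/464, 55/116)
obs 8: x=3/2 → posterior Normal(1135/524, 55/131)
obs 9: x=9 → posterior Normal(1675/584, 55/146)

mu_0=1675/584, tau_0^2=55/146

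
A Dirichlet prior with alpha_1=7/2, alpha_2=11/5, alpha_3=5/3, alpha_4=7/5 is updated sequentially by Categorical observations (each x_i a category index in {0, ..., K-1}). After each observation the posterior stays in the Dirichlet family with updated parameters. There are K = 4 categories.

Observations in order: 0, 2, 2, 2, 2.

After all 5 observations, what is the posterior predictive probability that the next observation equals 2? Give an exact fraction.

170/413

obs 1: x=0 → posterior Dirichlet(9/2, 11/5, 5/3, 7/5)
obs 2: x=2 → posterior Dirichlet(9/2, 11/5, 8/3, 7/5)
obs 3: x=2 → posterior Dirichlet(9/2, 11/5, 11/3, 7/5)
obs 4: x=2 → posterior Dirichlet(9/2, 11/5, 14/3, 7/5)
obs 5: x=2 → posterior Dirichlet(9/2, 11/5, 17/3, 7/5)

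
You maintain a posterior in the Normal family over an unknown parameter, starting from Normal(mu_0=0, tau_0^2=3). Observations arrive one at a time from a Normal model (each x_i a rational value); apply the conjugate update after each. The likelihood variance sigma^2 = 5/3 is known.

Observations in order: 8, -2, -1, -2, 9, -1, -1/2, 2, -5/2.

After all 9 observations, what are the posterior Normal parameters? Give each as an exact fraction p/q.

mu_0=45/43, tau_0^2=15/86

obs 1: x=8 → posterior Normal(36/7, 15/14)
obs 2: x=-2 → posterior Normal(54/23, 15/23)
obs 3: x=-1 → posterior Normal(45/32, 15/32)
obs 4: x=-2 → posterior Normal(27/41, 15/41)
obs 5: x=9 → posterior Normal(54/25, 3/10)
obs 6: x=-1 → posterior Normal(99/59, 15/59)
obs 7: x=-1/2 → posterior Normal(189/136, 15/68)
obs 8: x=2 → posterior Normal(225/154, 15/77)
obs 9: x=-5/2 → posterior Normal(45/43, 15/86)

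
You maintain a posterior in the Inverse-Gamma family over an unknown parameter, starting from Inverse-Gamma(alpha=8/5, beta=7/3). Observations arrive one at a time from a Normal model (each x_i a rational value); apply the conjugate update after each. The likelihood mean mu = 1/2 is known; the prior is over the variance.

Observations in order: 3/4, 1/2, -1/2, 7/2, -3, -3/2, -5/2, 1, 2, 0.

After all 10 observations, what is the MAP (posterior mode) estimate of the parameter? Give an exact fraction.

obs 1: x=3/4 → posterior Inverse-Gamma(21/10, 227/96)
obs 2: x=1/2 → posterior Inverse-Gamma(13/5, 227/96)
obs 3: x=-1/2 → posterior Inverse-Gamma(31/10, 275/96)
obs 4: x=7/2 → posterior Inverse-Gamma(18/5, 707/96)
obs 5: x=-3 → posterior Inverse-Gamma(41/10, 1295/96)
obs 6: x=-3/2 → posterior Inverse-Gamma(23/5, 1487/96)
obs 7: x=-5/2 → posterior Inverse-Gamma(51/10, 1919/96)
obs 8: x=1 → posterior Inverse-Gamma(28/5, 1931/96)
obs 9: x=2 → posterior Inverse-Gamma(61/10, 2039/96)
obs 10: x=0 → posterior Inverse-Gamma(33/5, 2051/96)

10255/3648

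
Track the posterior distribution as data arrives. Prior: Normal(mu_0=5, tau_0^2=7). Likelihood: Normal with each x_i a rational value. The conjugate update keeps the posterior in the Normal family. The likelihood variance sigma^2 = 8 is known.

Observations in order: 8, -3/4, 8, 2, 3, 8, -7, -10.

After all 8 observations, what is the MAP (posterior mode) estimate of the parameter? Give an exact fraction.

475/256

obs 1: x=8 → posterior Normal(32/5, 56/15)
obs 2: x=-3/4 → posterior Normal(33/8, 28/11)
obs 3: x=8 → posterior Normal(587/116, 56/29)
obs 4: x=2 → posterior Normal(643/144, 14/9)
obs 5: x=3 → posterior Normal(727/172, 56/43)
obs 6: x=8 → posterior Normal(951/200, 28/25)
obs 7: x=-7 → posterior Normal(755/228, 56/57)
obs 8: x=-10 → posterior Normal(475/256, 7/8)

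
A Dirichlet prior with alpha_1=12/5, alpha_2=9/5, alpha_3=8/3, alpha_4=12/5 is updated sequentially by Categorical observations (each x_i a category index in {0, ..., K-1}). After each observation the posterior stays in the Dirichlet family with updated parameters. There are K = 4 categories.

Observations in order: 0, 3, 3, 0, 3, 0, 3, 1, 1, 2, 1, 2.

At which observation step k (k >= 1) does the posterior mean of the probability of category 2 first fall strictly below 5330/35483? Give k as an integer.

obs 1: x=0 → posterior Dirichlet(17/5, 9/5, 8/3, 12/5)
obs 2: x=3 → posterior Dirichlet(17/5, 9/5, 8/3, 17/5)
obs 3: x=3 → posterior Dirichlet(17/5, 9/5, 8/3, 22/5)
obs 4: x=0 → posterior Dirichlet(22/5, 9/5, 8/3, 22/5)
obs 5: x=3 → posterior Dirichlet(22/5, 9/5, 8/3, 27/5)
obs 6: x=0 → posterior Dirichlet(27/5, 9/5, 8/3, 27/5)
obs 7: x=3 → posterior Dirichlet(27/5, 9/5, 8/3, 32/5)
obs 8: x=1 → posterior Dirichlet(27/5, 14/5, 8/3, 32/5)
obs 9: x=1 → posterior Dirichlet(27/5, 19/5, 8/3, 32/5)
obs 10: x=2 → posterior Dirichlet(27/5, 19/5, 11/3, 32/5)
obs 11: x=1 → posterior Dirichlet(27/5, 24/5, 11/3, 32/5)
obs 12: x=2 → posterior Dirichlet(27/5, 24/5, 14/3, 32/5)

k = 9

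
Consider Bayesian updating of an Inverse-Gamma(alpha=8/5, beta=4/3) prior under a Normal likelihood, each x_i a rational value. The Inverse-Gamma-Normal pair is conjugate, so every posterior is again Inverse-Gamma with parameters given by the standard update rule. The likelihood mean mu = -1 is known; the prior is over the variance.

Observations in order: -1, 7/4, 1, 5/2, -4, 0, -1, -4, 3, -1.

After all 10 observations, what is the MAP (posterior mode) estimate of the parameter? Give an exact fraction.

14755/3648

obs 1: x=-1 → posterior Inverse-Gamma(21/10, 4/3)
obs 2: x=7/4 → posterior Inverse-Gamma(13/5, 491/96)
obs 3: x=1 → posterior Inverse-Gamma(31/10, 683/96)
obs 4: x=5/2 → posterior Inverse-Gamma(18/5, 1271/96)
obs 5: x=-4 → posterior Inverse-Gamma(41/10, 1703/96)
obs 6: x=0 → posterior Inverse-Gamma(23/5, 1751/96)
obs 7: x=-1 → posterior Inverse-Gamma(51/10, 1751/96)
obs 8: x=-4 → posterior Inverse-Gamma(28/5, 2183/96)
obs 9: x=3 → posterior Inverse-Gamma(61/10, 2951/96)
obs 10: x=-1 → posterior Inverse-Gamma(33/5, 2951/96)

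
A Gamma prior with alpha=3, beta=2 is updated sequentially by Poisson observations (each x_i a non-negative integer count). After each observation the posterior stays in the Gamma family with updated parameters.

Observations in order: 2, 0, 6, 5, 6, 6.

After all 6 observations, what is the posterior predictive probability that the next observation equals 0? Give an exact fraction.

obs 1: x=2 → posterior Gamma(5, 3)
obs 2: x=0 → posterior Gamma(5, 4)
obs 3: x=6 → posterior Gamma(11, 5)
obs 4: x=5 → posterior Gamma(16, 6)
obs 5: x=6 → posterior Gamma(22, 7)
obs 6: x=6 → posterior Gamma(28, 8)

19342813113834066795298816/523347633027360537213511521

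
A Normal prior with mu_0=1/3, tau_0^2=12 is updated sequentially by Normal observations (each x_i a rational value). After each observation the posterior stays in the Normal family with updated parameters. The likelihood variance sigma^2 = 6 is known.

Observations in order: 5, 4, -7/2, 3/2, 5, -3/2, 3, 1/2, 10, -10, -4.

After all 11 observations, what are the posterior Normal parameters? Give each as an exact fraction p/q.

obs 1: x=5 → posterior Normal(31/9, 4)
obs 2: x=4 → posterior Normal(11/3, 12/5)
obs 3: x=-7/2 → posterior Normal(34/21, 12/7)
obs 4: x=3/2 → posterior Normal(43/27, 4/3)
obs 5: x=5 → posterior Normal(73/33, 12/11)
obs 6: x=-3/2 → posterior Normal(64/39, 12/13)
obs 7: x=3 → posterior Normal(82/45, 4/5)
obs 8: x=1/2 → posterior Normal(5/3, 12/17)
obs 9: x=10 → posterior Normal(145/57, 12/19)
obs 10: x=-10 → posterior Normal(85/63, 4/7)
obs 11: x=-4 → posterior Normal(61/69, 12/23)

mu_0=61/69, tau_0^2=12/23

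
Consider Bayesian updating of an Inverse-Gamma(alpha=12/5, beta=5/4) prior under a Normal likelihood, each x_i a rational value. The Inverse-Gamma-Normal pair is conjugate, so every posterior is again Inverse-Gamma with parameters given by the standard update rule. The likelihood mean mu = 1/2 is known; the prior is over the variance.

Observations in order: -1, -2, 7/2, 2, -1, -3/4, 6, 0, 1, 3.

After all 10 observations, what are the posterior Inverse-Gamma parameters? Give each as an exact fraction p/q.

alpha=37/5, beta=1009/32

obs 1: x=-1 → posterior Inverse-Gamma(29/10, 19/8)
obs 2: x=-2 → posterior Inverse-Gamma(17/5, 11/2)
obs 3: x=7/2 → posterior Inverse-Gamma(39/10, 10)
obs 4: x=2 → posterior Inverse-Gamma(22/5, 89/8)
obs 5: x=-1 → posterior Inverse-Gamma(49/10, 49/4)
obs 6: x=-3/4 → posterior Inverse-Gamma(27/5, 417/32)
obs 7: x=6 → posterior Inverse-Gamma(59/10, 901/32)
obs 8: x=0 → posterior Inverse-Gamma(32/5, 905/32)
obs 9: x=1 → posterior Inverse-Gamma(69/10, 909/32)
obs 10: x=3 → posterior Inverse-Gamma(37/5, 1009/32)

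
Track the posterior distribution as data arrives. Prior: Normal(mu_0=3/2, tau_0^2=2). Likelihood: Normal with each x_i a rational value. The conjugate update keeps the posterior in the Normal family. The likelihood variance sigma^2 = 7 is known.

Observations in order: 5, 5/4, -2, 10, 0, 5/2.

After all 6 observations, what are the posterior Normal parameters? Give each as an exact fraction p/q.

obs 1: x=5 → posterior Normal(41/18, 14/9)
obs 2: x=5/4 → posterior Normal(23/11, 14/11)
obs 3: x=-2 → posterior Normal(19/13, 14/13)
obs 4: x=10 → posterior Normal(13/5, 14/15)
obs 5: x=0 → posterior Normal(39/17, 14/17)
obs 6: x=5/2 → posterior Normal(44/19, 14/19)

mu_0=44/19, tau_0^2=14/19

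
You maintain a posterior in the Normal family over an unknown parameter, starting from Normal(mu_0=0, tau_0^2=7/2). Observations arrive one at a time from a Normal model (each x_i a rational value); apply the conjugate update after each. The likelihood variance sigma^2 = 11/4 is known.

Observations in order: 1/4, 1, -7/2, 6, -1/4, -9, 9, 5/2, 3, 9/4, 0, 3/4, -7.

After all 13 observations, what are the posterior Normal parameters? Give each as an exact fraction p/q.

obs 1: x=1/4 → posterior Normal(7/50, 77/50)
obs 2: x=1 → posterior Normal(35/78, 77/78)
obs 3: x=-7/2 → posterior Normal(-63/106, 77/106)
obs 4: x=6 → posterior Normal(105/134, 77/134)
obs 5: x=-1/4 → posterior Normal(49/81, 77/162)
obs 6: x=-9 → posterior Normal(-77/95, 77/190)
obs 7: x=9 → posterior Normal(49/109, 77/218)
obs 8: x=5/2 → posterior Normal(28/41, 77/246)
obs 9: x=3 → posterior Normal(126/137, 77/274)
obs 10: x=9/4 → posterior Normal(315/302, 77/302)
obs 11: x=0 → posterior Normal(21/22, 7/30)
obs 12: x=3/4 → posterior Normal(168/179, 77/358)
obs 13: x=-7 → posterior Normal(70/193, 77/386)

mu_0=70/193, tau_0^2=77/386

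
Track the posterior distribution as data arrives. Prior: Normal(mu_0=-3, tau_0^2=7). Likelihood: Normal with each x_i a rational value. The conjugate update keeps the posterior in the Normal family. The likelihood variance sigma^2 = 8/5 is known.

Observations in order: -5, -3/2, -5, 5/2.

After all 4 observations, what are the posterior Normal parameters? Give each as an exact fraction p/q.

mu_0=-339/148, tau_0^2=14/37

obs 1: x=-5 → posterior Normal(-199/43, 56/43)
obs 2: x=-3/2 → posterior Normal(-503/156, 28/39)
obs 3: x=-5 → posterior Normal(-853/226, 56/113)
obs 4: x=5/2 → posterior Normal(-339/148, 14/37)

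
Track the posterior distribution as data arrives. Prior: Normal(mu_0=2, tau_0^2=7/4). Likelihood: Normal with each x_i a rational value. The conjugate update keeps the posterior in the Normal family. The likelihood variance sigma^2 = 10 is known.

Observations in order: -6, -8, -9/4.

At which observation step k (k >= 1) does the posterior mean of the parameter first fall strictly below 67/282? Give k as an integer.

k = 2

obs 1: x=-6 → posterior Normal(38/47, 70/47)
obs 2: x=-8 → posterior Normal(-1/3, 35/27)
obs 3: x=-9/4 → posterior Normal(-135/244, 70/61)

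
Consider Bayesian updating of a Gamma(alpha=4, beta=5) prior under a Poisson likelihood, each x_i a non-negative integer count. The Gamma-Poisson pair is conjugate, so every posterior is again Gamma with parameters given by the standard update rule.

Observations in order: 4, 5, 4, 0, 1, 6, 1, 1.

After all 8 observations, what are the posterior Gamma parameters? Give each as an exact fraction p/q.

alpha=26, beta=13

obs 1: x=4 → posterior Gamma(8, 6)
obs 2: x=5 → posterior Gamma(13, 7)
obs 3: x=4 → posterior Gamma(17, 8)
obs 4: x=0 → posterior Gamma(17, 9)
obs 5: x=1 → posterior Gamma(18, 10)
obs 6: x=6 → posterior Gamma(24, 11)
obs 7: x=1 → posterior Gamma(25, 12)
obs 8: x=1 → posterior Gamma(26, 13)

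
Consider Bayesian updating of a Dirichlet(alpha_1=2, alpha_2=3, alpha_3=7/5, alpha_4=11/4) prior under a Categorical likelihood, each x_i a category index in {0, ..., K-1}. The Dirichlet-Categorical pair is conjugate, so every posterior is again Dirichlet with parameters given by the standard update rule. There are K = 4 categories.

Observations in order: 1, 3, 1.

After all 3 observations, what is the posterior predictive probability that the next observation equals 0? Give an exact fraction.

40/243

obs 1: x=1 → posterior Dirichlet(2, 4, 7/5, 11/4)
obs 2: x=3 → posterior Dirichlet(2, 4, 7/5, 15/4)
obs 3: x=1 → posterior Dirichlet(2, 5, 7/5, 15/4)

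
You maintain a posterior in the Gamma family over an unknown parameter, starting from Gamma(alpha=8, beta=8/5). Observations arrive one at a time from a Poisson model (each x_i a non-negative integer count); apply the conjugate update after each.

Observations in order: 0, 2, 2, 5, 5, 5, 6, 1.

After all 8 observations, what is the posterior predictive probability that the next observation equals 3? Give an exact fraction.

1296612773025866596565204368644231879100057048691780584734720000/6283580383636683322486356945483938304940731973668146791149026213

obs 1: x=0 → posterior Gamma(8, 13/5)
obs 2: x=2 → posterior Gamma(10, 18/5)
obs 3: x=2 → posterior Gamma(12, 23/5)
obs 4: x=5 → posterior Gamma(17, 28/5)
obs 5: x=5 → posterior Gamma(22, 33/5)
obs 6: x=5 → posterior Gamma(27, 38/5)
obs 7: x=6 → posterior Gamma(33, 43/5)
obs 8: x=1 → posterior Gamma(34, 48/5)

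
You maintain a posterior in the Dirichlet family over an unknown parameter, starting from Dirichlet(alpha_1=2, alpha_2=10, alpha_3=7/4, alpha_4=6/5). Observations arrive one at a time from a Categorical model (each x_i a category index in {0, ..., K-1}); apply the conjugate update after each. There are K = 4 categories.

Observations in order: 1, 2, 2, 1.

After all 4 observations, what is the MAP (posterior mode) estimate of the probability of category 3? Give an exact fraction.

4/299

obs 1: x=1 → posterior Dirichlet(2, 11, 7/4, 6/5)
obs 2: x=2 → posterior Dirichlet(2, 11, 11/4, 6/5)
obs 3: x=2 → posterior Dirichlet(2, 11, 15/4, 6/5)
obs 4: x=1 → posterior Dirichlet(2, 12, 15/4, 6/5)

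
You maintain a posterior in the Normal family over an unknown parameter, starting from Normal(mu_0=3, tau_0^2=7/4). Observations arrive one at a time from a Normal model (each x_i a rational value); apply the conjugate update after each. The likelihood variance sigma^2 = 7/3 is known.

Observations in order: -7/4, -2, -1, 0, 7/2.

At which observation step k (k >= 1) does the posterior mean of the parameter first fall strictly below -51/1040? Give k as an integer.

k = 3

obs 1: x=-7/4 → posterior Normal(27/28, 1)
obs 2: x=-2 → posterior Normal(3/40, 7/10)
obs 3: x=-1 → posterior Normal(-9/52, 7/13)
obs 4: x=0 → posterior Normal(-9/64, 7/16)
obs 5: x=7/2 → posterior Normal(33/76, 7/19)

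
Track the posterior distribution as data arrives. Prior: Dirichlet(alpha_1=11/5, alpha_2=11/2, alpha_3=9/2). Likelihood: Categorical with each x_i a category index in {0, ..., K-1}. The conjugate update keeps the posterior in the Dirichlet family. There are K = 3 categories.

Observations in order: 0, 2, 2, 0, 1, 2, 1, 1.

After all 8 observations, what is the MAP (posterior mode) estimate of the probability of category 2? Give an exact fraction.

65/172

obs 1: x=0 → posterior Dirichlet(16/5, 11/2, 9/2)
obs 2: x=2 → posterior Dirichlet(16/5, 11/2, 11/2)
obs 3: x=2 → posterior Dirichlet(16/5, 11/2, 13/2)
obs 4: x=0 → posterior Dirichlet(21/5, 11/2, 13/2)
obs 5: x=1 → posterior Dirichlet(21/5, 13/2, 13/2)
obs 6: x=2 → posterior Dirichlet(21/5, 13/2, 15/2)
obs 7: x=1 → posterior Dirichlet(21/5, 15/2, 15/2)
obs 8: x=1 → posterior Dirichlet(21/5, 17/2, 15/2)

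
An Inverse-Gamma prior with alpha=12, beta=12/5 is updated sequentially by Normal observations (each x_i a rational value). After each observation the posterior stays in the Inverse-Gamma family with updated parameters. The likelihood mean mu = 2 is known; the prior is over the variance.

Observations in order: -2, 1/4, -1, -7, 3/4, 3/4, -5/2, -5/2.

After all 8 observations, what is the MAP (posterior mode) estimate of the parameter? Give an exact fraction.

12599/2720

obs 1: x=-2 → posterior Inverse-Gamma(25/2, 52/5)
obs 2: x=1/4 → posterior Inverse-Gamma(13, 1909/160)
obs 3: x=-1 → posterior Inverse-Gamma(27/2, 2629/160)
obs 4: x=-7 → posterior Inverse-Gamma(14, 9109/160)
obs 5: x=3/4 → posterior Inverse-Gamma(29/2, 4617/80)
obs 6: x=3/4 → posterior Inverse-Gamma(15, 9359/160)
obs 7: x=-5/2 → posterior Inverse-Gamma(31/2, 10979/160)
obs 8: x=-5/2 → posterior Inverse-Gamma(16, 12599/160)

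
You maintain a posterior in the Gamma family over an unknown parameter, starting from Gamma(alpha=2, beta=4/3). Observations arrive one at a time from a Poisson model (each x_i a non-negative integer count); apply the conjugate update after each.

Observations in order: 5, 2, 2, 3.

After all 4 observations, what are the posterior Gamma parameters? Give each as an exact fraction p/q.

alpha=14, beta=16/3

obs 1: x=5 → posterior Gamma(7, 7/3)
obs 2: x=2 → posterior Gamma(9, 10/3)
obs 3: x=2 → posterior Gamma(11, 13/3)
obs 4: x=3 → posterior Gamma(14, 16/3)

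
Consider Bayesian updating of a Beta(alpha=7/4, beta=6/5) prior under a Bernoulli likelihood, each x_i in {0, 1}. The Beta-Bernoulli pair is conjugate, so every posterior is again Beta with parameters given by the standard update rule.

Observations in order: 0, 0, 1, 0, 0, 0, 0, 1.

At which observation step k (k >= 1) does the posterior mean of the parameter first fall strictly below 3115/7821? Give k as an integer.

k = 2

obs 1: x=0 → posterior Beta(7/4, 11/5)
obs 2: x=0 → posterior Beta(7/4, 16/5)
obs 3: x=1 → posterior Beta(11/4, 16/5)
obs 4: x=0 → posterior Beta(11/4, 21/5)
obs 5: x=0 → posterior Beta(11/4, 26/5)
obs 6: x=0 → posterior Beta(11/4, 31/5)
obs 7: x=0 → posterior Beta(11/4, 36/5)
obs 8: x=1 → posterior Beta(15/4, 36/5)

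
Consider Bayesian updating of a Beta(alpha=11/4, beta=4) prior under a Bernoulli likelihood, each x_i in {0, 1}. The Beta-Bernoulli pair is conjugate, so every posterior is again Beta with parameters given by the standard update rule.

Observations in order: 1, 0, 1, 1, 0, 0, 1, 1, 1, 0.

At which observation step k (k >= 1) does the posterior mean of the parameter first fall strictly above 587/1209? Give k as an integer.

obs 1: x=1 → posterior Beta(15/4, 4)
obs 2: x=0 → posterior Beta(15/4, 5)
obs 3: x=1 → posterior Beta(19/4, 5)
obs 4: x=1 → posterior Beta(23/4, 5)
obs 5: x=0 → posterior Beta(23/4, 6)
obs 6: x=0 → posterior Beta(23/4, 7)
obs 7: x=1 → posterior Beta(27/4, 7)
obs 8: x=1 → posterior Beta(31/4, 7)
obs 9: x=1 → posterior Beta(35/4, 7)
obs 10: x=0 → posterior Beta(35/4, 8)

k = 3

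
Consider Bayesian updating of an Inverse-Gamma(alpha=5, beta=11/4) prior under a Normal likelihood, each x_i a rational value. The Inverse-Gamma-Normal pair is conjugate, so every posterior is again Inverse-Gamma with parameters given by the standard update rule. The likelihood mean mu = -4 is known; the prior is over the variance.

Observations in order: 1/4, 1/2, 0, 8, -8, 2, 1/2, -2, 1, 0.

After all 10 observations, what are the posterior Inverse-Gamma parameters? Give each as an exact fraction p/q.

alpha=10, beta=5137/32

obs 1: x=1/4 → posterior Inverse-Gamma(11/2, 377/32)
obs 2: x=1/2 → posterior Inverse-Gamma(6, 701/32)
obs 3: x=0 → posterior Inverse-Gamma(13/2, 957/32)
obs 4: x=8 → posterior Inverse-Gamma(7, 3261/32)
obs 5: x=-8 → posterior Inverse-Gamma(15/2, 3517/32)
obs 6: x=2 → posterior Inverse-Gamma(8, 4093/32)
obs 7: x=1/2 → posterior Inverse-Gamma(17/2, 4417/32)
obs 8: x=-2 → posterior Inverse-Gamma(9, 4481/32)
obs 9: x=1 → posterior Inverse-Gamma(19/2, 4881/32)
obs 10: x=0 → posterior Inverse-Gamma(10, 5137/32)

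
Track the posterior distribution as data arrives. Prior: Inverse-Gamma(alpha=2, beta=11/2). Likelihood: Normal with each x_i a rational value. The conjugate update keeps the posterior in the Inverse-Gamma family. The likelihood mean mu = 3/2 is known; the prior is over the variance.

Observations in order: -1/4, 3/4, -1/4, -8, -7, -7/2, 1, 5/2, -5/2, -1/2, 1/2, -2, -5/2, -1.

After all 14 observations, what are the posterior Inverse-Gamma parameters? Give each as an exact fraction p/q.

alpha=9, beta=4191/32

obs 1: x=-1/4 → posterior Inverse-Gamma(5/2, 225/32)
obs 2: x=3/4 → posterior Inverse-Gamma(3, 117/16)
obs 3: x=-1/4 → posterior Inverse-Gamma(7/2, 283/32)
obs 4: x=-8 → posterior Inverse-Gamma(4, 1727/32)
obs 5: x=-7 → posterior Inverse-Gamma(9/2, 2883/32)
obs 6: x=-7/2 → posterior Inverse-Gamma(5, 3283/32)
obs 7: x=1 → posterior Inverse-Gamma(11/2, 3287/32)
obs 8: x=5/2 → posterior Inverse-Gamma(6, 3303/32)
obs 9: x=-5/2 → posterior Inverse-Gamma(13/2, 3559/32)
obs 10: x=-1/2 → posterior Inverse-Gamma(7, 3623/32)
obs 11: x=1/2 → posterior Inverse-Gamma(15/2, 3639/32)
obs 12: x=-2 → posterior Inverse-Gamma(8, 3835/32)
obs 13: x=-5/2 → posterior Inverse-Gamma(17/2, 4091/32)
obs 14: x=-1 → posterior Inverse-Gamma(9, 4191/32)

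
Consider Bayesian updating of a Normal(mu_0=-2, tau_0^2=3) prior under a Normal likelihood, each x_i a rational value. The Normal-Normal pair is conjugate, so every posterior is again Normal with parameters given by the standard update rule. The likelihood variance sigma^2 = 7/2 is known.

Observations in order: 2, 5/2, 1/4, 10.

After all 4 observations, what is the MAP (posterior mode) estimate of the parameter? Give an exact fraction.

obs 1: x=2 → posterior Normal(-2/13, 21/13)
obs 2: x=5/2 → posterior Normal(13/19, 21/19)
obs 3: x=1/4 → posterior Normal(29/50, 21/25)
obs 4: x=10 → posterior Normal(149/62, 21/31)

149/62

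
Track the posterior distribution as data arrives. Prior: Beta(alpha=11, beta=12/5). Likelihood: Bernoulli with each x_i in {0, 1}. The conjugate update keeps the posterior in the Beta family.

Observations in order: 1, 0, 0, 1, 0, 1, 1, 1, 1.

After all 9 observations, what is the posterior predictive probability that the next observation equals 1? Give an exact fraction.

85/112

obs 1: x=1 → posterior Beta(12, 12/5)
obs 2: x=0 → posterior Beta(12, 17/5)
obs 3: x=0 → posterior Beta(12, 22/5)
obs 4: x=1 → posterior Beta(13, 22/5)
obs 5: x=0 → posterior Beta(13, 27/5)
obs 6: x=1 → posterior Beta(14, 27/5)
obs 7: x=1 → posterior Beta(15, 27/5)
obs 8: x=1 → posterior Beta(16, 27/5)
obs 9: x=1 → posterior Beta(17, 27/5)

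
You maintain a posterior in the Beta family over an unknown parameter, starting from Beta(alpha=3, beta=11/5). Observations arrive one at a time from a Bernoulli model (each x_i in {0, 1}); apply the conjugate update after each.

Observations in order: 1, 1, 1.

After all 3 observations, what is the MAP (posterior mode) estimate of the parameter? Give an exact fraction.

obs 1: x=1 → posterior Beta(4, 11/5)
obs 2: x=1 → posterior Beta(5, 11/5)
obs 3: x=1 → posterior Beta(6, 11/5)

25/31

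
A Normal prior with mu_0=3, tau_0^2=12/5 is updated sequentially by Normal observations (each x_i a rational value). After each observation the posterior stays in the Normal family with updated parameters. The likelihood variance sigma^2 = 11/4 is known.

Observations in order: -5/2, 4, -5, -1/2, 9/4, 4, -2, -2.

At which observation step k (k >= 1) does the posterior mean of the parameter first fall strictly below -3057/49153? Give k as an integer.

obs 1: x=-5/2 → posterior Normal(45/103, 132/103)
obs 2: x=4 → posterior Normal(237/151, 132/151)
obs 3: x=-5 → posterior Normal(-3/199, 132/199)
obs 4: x=-1/2 → posterior Normal(-27/247, 132/247)
obs 5: x=9/4 → posterior Normal(81/295, 132/295)
obs 6: x=4 → posterior Normal(39/49, 132/343)
obs 7: x=-2 → posterior Normal(177/391, 132/391)
obs 8: x=-2 → posterior Normal(81/439, 132/439)

k = 4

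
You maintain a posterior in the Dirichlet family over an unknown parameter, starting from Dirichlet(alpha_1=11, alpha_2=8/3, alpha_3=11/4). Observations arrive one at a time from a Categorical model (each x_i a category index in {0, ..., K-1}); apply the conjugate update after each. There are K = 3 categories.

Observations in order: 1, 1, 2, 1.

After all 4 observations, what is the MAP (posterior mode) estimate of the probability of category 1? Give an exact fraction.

obs 1: x=1 → posterior Dirichlet(11, 11/3, 11/4)
obs 2: x=1 → posterior Dirichlet(11, 14/3, 11/4)
obs 3: x=2 → posterior Dirichlet(11, 14/3, 15/4)
obs 4: x=1 → posterior Dirichlet(11, 17/3, 15/4)

56/209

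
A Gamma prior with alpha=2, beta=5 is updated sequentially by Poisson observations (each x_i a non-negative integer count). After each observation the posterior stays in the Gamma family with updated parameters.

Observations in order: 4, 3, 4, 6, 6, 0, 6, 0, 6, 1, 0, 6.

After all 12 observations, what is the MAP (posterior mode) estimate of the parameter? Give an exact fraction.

obs 1: x=4 → posterior Gamma(6, 6)
obs 2: x=3 → posterior Gamma(9, 7)
obs 3: x=4 → posterior Gamma(13, 8)
obs 4: x=6 → posterior Gamma(19, 9)
obs 5: x=6 → posterior Gamma(25, 10)
obs 6: x=0 → posterior Gamma(25, 11)
obs 7: x=6 → posterior Gamma(31, 12)
obs 8: x=0 → posterior Gamma(31, 13)
obs 9: x=6 → posterior Gamma(37, 14)
obs 10: x=1 → posterior Gamma(38, 15)
obs 11: x=0 → posterior Gamma(38, 16)
obs 12: x=6 → posterior Gamma(44, 17)

43/17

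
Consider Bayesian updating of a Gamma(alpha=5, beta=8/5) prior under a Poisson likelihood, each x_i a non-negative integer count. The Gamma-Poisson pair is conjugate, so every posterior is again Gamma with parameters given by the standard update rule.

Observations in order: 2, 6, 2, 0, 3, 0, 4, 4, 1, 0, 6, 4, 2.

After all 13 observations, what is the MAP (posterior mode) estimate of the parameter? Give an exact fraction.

obs 1: x=2 → posterior Gamma(7, 13/5)
obs 2: x=6 → posterior Gamma(13, 18/5)
obs 3: x=2 → posterior Gamma(15, 23/5)
obs 4: x=0 → posterior Gamma(15, 28/5)
obs 5: x=3 → posterior Gamma(18, 33/5)
obs 6: x=0 → posterior Gamma(18, 38/5)
obs 7: x=4 → posterior Gamma(22, 43/5)
obs 8: x=4 → posterior Gamma(26, 48/5)
obs 9: x=1 → posterior Gamma(27, 53/5)
obs 10: x=0 → posterior Gamma(27, 58/5)
obs 11: x=6 → posterior Gamma(33, 63/5)
obs 12: x=4 → posterior Gamma(37, 68/5)
obs 13: x=2 → posterior Gamma(39, 73/5)

190/73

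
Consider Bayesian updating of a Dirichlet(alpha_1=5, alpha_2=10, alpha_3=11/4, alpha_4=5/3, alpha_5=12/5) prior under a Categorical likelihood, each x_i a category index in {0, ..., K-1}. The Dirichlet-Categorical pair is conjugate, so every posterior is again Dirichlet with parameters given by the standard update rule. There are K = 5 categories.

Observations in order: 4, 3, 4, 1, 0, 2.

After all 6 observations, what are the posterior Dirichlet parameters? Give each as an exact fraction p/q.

alpha_1=6, alpha_2=11, alpha_3=15/4, alpha_4=8/3, alpha_5=22/5

obs 1: x=4 → posterior Dirichlet(5, 10, 11/4, 5/3, 17/5)
obs 2: x=3 → posterior Dirichlet(5, 10, 11/4, 8/3, 17/5)
obs 3: x=4 → posterior Dirichlet(5, 10, 11/4, 8/3, 22/5)
obs 4: x=1 → posterior Dirichlet(5, 11, 11/4, 8/3, 22/5)
obs 5: x=0 → posterior Dirichlet(6, 11, 11/4, 8/3, 22/5)
obs 6: x=2 → posterior Dirichlet(6, 11, 15/4, 8/3, 22/5)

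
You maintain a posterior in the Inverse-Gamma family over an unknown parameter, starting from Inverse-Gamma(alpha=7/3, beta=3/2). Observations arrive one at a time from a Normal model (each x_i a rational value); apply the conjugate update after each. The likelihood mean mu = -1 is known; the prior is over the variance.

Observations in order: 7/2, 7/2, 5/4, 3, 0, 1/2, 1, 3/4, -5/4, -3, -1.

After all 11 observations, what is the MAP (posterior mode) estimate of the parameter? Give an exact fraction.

obs 1: x=7/2 → posterior Inverse-Gamma(17/6, 93/8)
obs 2: x=7/2 → posterior Inverse-Gamma(10/3, 87/4)
obs 3: x=5/4 → posterior Inverse-Gamma(23/6, 777/32)
obs 4: x=3 → posterior Inverse-Gamma(13/3, 1033/32)
obs 5: x=0 → posterior Inverse-Gamma(29/6, 1049/32)
obs 6: x=1/2 → posterior Inverse-Gamma(16/3, 1085/32)
obs 7: x=1 → posterior Inverse-Gamma(35/6, 1149/32)
obs 8: x=3/4 → posterior Inverse-Gamma(19/3, 599/16)
obs 9: x=-5/4 → posterior Inverse-Gamma(41/6, 1199/32)
obs 10: x=-3 → posterior Inverse-Gamma(22/3, 1263/32)
obs 11: x=-1 → posterior Inverse-Gamma(47/6, 1263/32)

3789/848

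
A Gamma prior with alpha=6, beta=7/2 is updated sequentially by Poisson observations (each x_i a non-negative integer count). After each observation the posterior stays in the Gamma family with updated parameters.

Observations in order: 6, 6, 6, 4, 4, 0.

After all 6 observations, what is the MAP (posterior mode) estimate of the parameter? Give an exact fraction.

62/19

obs 1: x=6 → posterior Gamma(12, 9/2)
obs 2: x=6 → posterior Gamma(18, 11/2)
obs 3: x=6 → posterior Gamma(24, 13/2)
obs 4: x=4 → posterior Gamma(28, 15/2)
obs 5: x=4 → posterior Gamma(32, 17/2)
obs 6: x=0 → posterior Gamma(32, 19/2)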